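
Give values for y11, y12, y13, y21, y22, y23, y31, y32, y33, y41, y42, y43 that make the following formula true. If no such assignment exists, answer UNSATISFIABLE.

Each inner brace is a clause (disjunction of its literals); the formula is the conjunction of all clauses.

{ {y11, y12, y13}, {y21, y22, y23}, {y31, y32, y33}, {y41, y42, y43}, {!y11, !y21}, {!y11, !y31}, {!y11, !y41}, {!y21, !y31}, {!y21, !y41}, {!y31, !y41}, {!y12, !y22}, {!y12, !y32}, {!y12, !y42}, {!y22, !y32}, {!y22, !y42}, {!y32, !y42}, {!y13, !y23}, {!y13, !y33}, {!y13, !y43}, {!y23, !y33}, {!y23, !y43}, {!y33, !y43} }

UNSATISFIABLE

Branch on y11: set y11 = false.
Branch on y12: set y12 = true.
The clause (!y22) is unit, so y22 = false.
The clause (!y32) is unit, so y32 = false.
The clause (!y42) is unit, so y42 = false.
Branch on y21: set y21 = true.
The clause (!y31) is unit, so y31 = false.
The clause (y33) is unit, so y33 = true.
The clause (!y41) is unit, so y41 = false.
The clause (y43) is unit, so y43 = true.
That conflicts with the unit clause (!y43).
Undo y21 and try y21 = false.
The clause (y23) is unit, so y23 = true.
The clause (!y13) is unit, so y13 = false.
The clause (!y33) is unit, so y33 = false.
The clause (y31) is unit, so y31 = true.
The clause (!y41) is unit, so y41 = false.
The clause (y43) is unit, so y43 = true.
That conflicts with the unit clause (!y43).
Either choice for y21 ends in contradiction.
Undo y12 and try y12 = false.
The clause (y13) is unit, so y13 = true.
The clause (!y23) is unit, so y23 = false.
The clause (!y33) is unit, so y33 = false.
The clause (!y43) is unit, so y43 = false.
Branch on y21: set y21 = true.
The clause (!y31) is unit, so y31 = false.
The clause (y32) is unit, so y32 = true.
The clause (!y41) is unit, so y41 = false.
The clause (y42) is unit, so y42 = true.
That conflicts with the unit clause (!y42).
Undo y21 and try y21 = false.
The clause (y22) is unit, so y22 = true.
The clause (!y32) is unit, so y32 = false.
The clause (y31) is unit, so y31 = true.
The clause (!y41) is unit, so y41 = false.
The clause (y42) is unit, so y42 = true.
That conflicts with the unit clause (!y42).
Either choice for y21 ends in contradiction.
Either choice for y12 ends in contradiction.
Undo y11 and try y11 = true.
The clause (!y21) is unit, so y21 = false.
The clause (!y31) is unit, so y31 = false.
The clause (!y41) is unit, so y41 = false.
Branch on y22: set y22 = true.
The clause (!y12) is unit, so y12 = false.
The clause (!y32) is unit, so y32 = false.
The clause (y33) is unit, so y33 = true.
The clause (!y42) is unit, so y42 = false.
The clause (y43) is unit, so y43 = true.
That conflicts with the unit clause (!y43).
Undo y22 and try y22 = false.
The clause (y23) is unit, so y23 = true.
The clause (!y13) is unit, so y13 = false.
The clause (!y33) is unit, so y33 = false.
The clause (y32) is unit, so y32 = true.
The clause (!y12) is unit, so y12 = false.
The clause (!y42) is unit, so y42 = false.
The clause (y43) is unit, so y43 = true.
That conflicts with the unit clause (!y43).
Either choice for y22 ends in contradiction.
Either choice for y11 ends in contradiction.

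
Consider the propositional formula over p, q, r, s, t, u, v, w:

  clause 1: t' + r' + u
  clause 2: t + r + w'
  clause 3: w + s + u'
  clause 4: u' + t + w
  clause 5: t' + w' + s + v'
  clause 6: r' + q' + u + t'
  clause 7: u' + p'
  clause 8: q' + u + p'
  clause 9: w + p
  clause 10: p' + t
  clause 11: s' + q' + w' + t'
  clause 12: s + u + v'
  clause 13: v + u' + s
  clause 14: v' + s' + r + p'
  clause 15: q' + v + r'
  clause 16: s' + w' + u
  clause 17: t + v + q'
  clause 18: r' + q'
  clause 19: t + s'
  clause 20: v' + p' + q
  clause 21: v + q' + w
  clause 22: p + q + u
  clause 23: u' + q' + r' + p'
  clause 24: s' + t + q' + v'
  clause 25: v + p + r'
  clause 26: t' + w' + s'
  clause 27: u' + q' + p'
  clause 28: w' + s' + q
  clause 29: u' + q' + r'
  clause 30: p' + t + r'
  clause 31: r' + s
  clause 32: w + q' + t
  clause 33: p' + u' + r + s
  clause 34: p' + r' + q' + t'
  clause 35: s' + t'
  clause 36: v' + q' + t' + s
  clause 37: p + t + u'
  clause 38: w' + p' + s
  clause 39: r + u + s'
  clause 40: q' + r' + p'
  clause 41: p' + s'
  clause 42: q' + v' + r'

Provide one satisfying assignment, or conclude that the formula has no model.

Case u = 0:
Case t = 1:
(r') alone gives r = 0.
(s') alone gives s = 0.
(v') alone gives v = 0.
Case q = 1:
(p') alone gives p = 0.
(w) alone gives w = 1.
Every clause now holds.

p ↦ 0; q ↦ 1; r ↦ 0; s ↦ 0; t ↦ 1; u ↦ 0; v ↦ 0; w ↦ 1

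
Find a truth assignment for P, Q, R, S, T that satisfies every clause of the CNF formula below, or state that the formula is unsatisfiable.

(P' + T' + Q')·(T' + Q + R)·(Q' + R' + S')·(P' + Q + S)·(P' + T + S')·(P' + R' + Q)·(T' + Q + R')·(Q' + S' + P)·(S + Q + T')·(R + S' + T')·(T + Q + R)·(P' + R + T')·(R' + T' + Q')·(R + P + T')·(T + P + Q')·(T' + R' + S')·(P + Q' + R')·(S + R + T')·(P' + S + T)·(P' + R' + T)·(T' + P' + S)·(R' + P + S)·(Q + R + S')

Suppose P = 0.
Suppose Q = 0.
Suppose T = 0.
The clause (R) is unit, so R = 1.
The clause (S) is unit, so S = 1.
Every clause now holds.

P ↦ 0,  Q ↦ 0,  R ↦ 1,  S ↦ 1,  T ↦ 0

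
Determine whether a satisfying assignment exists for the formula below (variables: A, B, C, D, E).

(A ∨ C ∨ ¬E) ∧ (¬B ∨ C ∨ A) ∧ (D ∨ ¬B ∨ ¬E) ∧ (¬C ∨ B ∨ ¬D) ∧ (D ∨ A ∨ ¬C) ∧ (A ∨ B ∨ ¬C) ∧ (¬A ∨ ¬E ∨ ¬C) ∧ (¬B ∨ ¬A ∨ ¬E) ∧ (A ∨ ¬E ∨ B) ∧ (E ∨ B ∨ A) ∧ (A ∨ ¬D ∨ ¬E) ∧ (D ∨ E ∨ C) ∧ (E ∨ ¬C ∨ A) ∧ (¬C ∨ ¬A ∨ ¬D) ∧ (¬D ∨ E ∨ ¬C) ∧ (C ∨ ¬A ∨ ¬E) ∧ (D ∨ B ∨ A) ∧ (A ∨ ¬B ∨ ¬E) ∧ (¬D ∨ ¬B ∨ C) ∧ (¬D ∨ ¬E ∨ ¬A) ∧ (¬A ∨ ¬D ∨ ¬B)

Satisfiable

Branch on A: set A = True.
Branch on E: set E = False.
Branch on D: set D = False.
(C) alone gives C = True.
Every clause is now satisfied; B is unconstrained.
A satisfying assignment: A ↦ True,  B ↦ True,  C ↦ True,  D ↦ False,  E ↦ False.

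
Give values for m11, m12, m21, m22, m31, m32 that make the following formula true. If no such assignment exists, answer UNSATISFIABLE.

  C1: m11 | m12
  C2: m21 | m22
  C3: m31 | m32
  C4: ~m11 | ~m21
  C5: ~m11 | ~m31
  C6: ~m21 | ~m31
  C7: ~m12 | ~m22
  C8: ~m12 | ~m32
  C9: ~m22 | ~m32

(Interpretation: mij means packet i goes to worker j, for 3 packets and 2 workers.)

UNSATISFIABLE

Try m11 = 1.
The clause (~m21) is unit, so m21 = 0.
The clause (m22) is unit, so m22 = 1.
The clause (~m31) is unit, so m31 = 0.
The clause (m32) is unit, so m32 = 1.
Now (~m32) is unsatisfied and unit — conflict.
Backtrack on m11: now try m11 = 0.
The clause (m12) is unit, so m12 = 1.
The clause (~m22) is unit, so m22 = 0.
The clause (m21) is unit, so m21 = 1.
The clause (~m31) is unit, so m31 = 0.
The clause (m32) is unit, so m32 = 1.
Now (~m32) is unsatisfied and unit — conflict.
Neither m11 = 1 nor m11 = 0 works.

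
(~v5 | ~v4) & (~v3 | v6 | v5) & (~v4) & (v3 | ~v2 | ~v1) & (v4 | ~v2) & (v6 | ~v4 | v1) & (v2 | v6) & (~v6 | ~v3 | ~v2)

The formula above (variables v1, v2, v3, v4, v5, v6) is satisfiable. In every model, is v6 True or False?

Suppose v6 = 0.
From the singleton clause (~v4), v4 = 0.
From the singleton clause (~v2), v2 = 0.
That conflicts with the unit clause (v2).
So every satisfying assignment has v6 = True.

True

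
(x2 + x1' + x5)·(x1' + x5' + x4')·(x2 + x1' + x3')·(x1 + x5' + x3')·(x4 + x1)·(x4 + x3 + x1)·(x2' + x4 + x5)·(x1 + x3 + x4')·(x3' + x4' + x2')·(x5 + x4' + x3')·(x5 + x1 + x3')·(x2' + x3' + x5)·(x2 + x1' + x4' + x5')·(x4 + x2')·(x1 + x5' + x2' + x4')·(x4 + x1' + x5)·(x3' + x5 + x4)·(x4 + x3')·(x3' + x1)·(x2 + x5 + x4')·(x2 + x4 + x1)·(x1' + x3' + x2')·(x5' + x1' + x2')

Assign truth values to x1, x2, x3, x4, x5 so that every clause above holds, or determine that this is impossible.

x1: 1; x2: 0; x3: 0; x4: 0; x5: 1

Suppose x4 = 0.
Unit clause (x1) forces x1 = 1.
Unit clause (x2') forces x2 = 0.
Unit clause (x5) forces x5 = 1.
Unit clause (x3') forces x3 = 0.
All clauses are satisfied.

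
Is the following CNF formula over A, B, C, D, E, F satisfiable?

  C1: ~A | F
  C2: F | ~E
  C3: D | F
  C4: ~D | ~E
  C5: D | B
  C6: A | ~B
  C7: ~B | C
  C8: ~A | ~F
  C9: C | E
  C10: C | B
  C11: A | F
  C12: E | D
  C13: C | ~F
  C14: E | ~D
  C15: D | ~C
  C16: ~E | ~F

No, unsatisfiable

Case A = 0:
Unit clause (~B) forces B = 0.
Unit clause (D) forces D = 1.
Unit clause (~E) forces E = 0.
Now (E) is unsatisfied and unit — conflict.
Backtrack on A: now try A = 1.
Unit clause (F) forces F = 1.
Now (~F) is unsatisfied and unit — conflict.
Either choice for A ends in contradiction.
No assignment satisfies every clause.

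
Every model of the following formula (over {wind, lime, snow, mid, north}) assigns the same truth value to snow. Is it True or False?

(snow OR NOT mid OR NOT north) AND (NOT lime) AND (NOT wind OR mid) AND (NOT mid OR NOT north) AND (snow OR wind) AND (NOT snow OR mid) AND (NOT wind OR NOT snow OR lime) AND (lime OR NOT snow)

False

Suppose snow = true.
Unit clause (NOT lime) forces lime = false.
But (lime) is also a unit clause — contradiction.
So every satisfying assignment has snow = False.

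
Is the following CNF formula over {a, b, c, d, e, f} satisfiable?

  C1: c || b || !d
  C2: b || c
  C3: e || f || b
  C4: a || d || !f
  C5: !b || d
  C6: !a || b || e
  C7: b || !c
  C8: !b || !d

No

Branch on b: set b = true.
Unit clause (d) forces d = true.
But (!d) is also a unit clause — contradiction.
Backtrack on b: now try b = false.
Unit clause (c) forces c = true.
But (!c) is also a unit clause — contradiction.
Both values of b lead to a conflict.
No assignment satisfies every clause.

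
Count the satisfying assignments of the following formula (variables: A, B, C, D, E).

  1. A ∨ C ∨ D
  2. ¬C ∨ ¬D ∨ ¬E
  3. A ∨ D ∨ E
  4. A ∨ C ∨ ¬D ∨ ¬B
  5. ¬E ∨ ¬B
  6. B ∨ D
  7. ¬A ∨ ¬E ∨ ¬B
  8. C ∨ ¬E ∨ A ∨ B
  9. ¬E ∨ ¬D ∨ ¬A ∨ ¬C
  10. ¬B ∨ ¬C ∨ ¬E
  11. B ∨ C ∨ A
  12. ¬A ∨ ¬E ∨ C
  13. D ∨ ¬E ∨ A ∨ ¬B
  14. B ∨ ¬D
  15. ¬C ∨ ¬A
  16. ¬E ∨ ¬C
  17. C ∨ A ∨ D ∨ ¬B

There are 2^5 = 32 truth assignments over (A, B, C, D, E).
Split on A. With A = True, the clauses containing A are satisfied and ¬A drops from the rest; 2 of the 2^4 = 16 assignments to the other variables satisfy what remains.
With A = False, by the same count on the reduced clause set, 1 assignment works.
(One model: A=F, B=T, C=T, D=T, E=F.)
Total: 2 + 1 = 3.

3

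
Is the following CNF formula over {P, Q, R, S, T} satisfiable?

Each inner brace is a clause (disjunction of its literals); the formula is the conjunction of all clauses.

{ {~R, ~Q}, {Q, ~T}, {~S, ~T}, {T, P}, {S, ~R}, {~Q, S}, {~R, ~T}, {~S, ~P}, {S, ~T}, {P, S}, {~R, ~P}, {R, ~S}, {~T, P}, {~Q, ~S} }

Yes

Branch on R: set R = 0.
The clause (~S) is unit, so S = 0.
The clause (~Q) is unit, so Q = 0.
The clause (~T) is unit, so T = 0.
The clause (P) is unit, so P = 1.
All clauses are satisfied.
A satisfying assignment: P ↦ 1, Q ↦ 0, R ↦ 0, S ↦ 0, T ↦ 0.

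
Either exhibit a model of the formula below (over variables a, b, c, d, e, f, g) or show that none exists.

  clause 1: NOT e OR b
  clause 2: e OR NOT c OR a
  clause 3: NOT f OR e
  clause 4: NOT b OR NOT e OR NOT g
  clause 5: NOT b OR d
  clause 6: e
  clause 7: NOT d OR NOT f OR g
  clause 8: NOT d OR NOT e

UNSATISFIABLE

The clause (e) is unit, so e = true.
The clause (b) is unit, so b = true.
The clause (NOT g) is unit, so g = false.
The clause (d) is unit, so d = true.
That conflicts with the unit clause (NOT d).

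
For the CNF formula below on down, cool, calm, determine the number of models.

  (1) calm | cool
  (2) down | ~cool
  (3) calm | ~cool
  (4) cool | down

2

There are 2^3 = 8 truth assignments over (down, cool, calm).
Check each against the 4 clauses (columns in the order down, cool, calm):
  F F F  ✗ fails (calm | cool)
  F F T  ✗ fails (cool | down)
  F T F  ✗ fails (down | ~cool)
  F T T  ✗ fails (down | ~cool)
  T F F  ✗ fails (calm | cool)
  T F T  ✓ satisfies all
  T T F  ✗ fails (calm | ~cool)
  T T T  ✓ satisfies all
2 of the 8 rows are models.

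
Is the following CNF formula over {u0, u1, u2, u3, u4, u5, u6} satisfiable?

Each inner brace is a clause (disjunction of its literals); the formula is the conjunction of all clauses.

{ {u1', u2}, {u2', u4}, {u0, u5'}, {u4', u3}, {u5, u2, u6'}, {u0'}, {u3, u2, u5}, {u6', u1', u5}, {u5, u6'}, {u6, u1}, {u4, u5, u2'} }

From the singleton clause (u0'), u0 = 0.
From the singleton clause (u5'), u5 = 0.
From the singleton clause (u6'), u6 = 0.
From the singleton clause (u1), u1 = 1.
From the singleton clause (u2), u2 = 1.
From the singleton clause (u4), u4 = 1.
From the singleton clause (u3), u3 = 1.
Every clause now holds.
A satisfying assignment: u0: 0; u1: 1; u2: 1; u3: 1; u4: 1; u5: 0; u6: 0.

Yes, satisfiable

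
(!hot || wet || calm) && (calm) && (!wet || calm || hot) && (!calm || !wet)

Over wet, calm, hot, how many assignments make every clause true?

2

There are 2^3 = 8 truth assignments over (wet, calm, hot).
Check each against the 4 clauses (columns in the order wet, calm, hot):
  F F F  ✗ fails (calm)
  F F T  ✗ fails (!hot || wet || calm)
  F T F  ✓ satisfies all
  F T T  ✓ satisfies all
  T F F  ✗ fails (calm)
  T F T  ✗ fails (calm)
  T T F  ✗ fails (!calm || !wet)
  T T T  ✗ fails (!calm || !wet)
2 of the 8 rows are models.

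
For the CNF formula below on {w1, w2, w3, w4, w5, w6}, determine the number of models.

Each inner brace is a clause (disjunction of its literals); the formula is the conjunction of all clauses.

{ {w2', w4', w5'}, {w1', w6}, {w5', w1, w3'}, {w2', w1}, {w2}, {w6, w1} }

6

There are 2^6 = 64 truth assignments over (w1, w2, w3, w4, w5, w6).
Split on w3. With w3 = 1, the clauses containing w3 are satisfied and w3' drops from the rest; 3 of the 2^5 = 32 assignments to the other variables satisfy what remains.
With w3 = 0, by the same count on the reduced clause set, 3 assignments work.
(One model: w1=T, w2=T, w3=F, w4=F, w5=F, w6=T.)
Total: 3 + 3 = 6.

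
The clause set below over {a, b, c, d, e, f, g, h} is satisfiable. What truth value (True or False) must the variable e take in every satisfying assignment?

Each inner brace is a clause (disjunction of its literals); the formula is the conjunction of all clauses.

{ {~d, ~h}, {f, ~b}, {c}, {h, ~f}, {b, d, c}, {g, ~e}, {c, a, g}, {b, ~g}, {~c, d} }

False

Suppose e = 1.
The clause (c) is unit, so c = 1.
The clause (g) is unit, so g = 1.
The clause (b) is unit, so b = 1.
The clause (f) is unit, so f = 1.
The clause (h) is unit, so h = 1.
The clause (~d) is unit, so d = 0.
That conflicts with the unit clause (d).
So every satisfying assignment has e = False.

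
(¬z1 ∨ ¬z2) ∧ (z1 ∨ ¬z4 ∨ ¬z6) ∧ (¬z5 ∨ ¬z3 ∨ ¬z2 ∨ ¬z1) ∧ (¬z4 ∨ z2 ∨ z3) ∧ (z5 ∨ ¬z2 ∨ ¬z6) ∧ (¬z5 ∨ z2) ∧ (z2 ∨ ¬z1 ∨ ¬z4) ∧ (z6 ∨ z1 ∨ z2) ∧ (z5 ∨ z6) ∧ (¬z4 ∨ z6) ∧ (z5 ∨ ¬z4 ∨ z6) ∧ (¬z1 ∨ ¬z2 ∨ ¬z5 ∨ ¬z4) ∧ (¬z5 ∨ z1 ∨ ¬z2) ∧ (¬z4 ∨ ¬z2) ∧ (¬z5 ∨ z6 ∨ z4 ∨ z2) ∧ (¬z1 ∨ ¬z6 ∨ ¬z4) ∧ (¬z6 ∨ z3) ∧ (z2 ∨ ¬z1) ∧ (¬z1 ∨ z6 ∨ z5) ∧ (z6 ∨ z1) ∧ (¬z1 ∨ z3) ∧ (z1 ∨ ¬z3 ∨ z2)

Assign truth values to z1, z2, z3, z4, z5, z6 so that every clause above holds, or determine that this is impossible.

UNSATISFIABLE

Suppose z1 = False.
Unit clause (z6) forces z6 = True.
Unit clause (¬z4) forces z4 = False.
Unit clause (z3) forces z3 = True.
Unit clause (z2) forces z2 = True.
Unit clause (z5) forces z5 = True.
But (¬z5) is also a unit clause — contradiction.
That branch fails; take z1 = True instead.
Unit clause (¬z2) forces z2 = False.
But (z2) is also a unit clause — contradiction.
Both values of z1 lead to a conflict.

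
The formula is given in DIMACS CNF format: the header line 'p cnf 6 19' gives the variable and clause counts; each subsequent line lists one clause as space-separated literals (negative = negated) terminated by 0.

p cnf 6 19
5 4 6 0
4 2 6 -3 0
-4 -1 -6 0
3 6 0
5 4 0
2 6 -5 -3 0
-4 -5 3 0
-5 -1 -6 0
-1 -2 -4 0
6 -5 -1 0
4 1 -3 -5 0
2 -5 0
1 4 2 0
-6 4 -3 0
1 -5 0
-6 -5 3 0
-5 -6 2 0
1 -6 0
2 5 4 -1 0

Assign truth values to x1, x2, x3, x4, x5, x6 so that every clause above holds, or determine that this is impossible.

x1=True; x2=False; x3=True; x4=True; x5=False; x6=False

Branch on x3: set x3 = True.
Branch on x5: set x5 = False.
Unit clause (x4) forces x4 = True.
Branch on x1: set x1 = True.
Unit clause (¬x6) forces x6 = False.
Unit clause (¬x2) forces x2 = False.
Every clause now holds.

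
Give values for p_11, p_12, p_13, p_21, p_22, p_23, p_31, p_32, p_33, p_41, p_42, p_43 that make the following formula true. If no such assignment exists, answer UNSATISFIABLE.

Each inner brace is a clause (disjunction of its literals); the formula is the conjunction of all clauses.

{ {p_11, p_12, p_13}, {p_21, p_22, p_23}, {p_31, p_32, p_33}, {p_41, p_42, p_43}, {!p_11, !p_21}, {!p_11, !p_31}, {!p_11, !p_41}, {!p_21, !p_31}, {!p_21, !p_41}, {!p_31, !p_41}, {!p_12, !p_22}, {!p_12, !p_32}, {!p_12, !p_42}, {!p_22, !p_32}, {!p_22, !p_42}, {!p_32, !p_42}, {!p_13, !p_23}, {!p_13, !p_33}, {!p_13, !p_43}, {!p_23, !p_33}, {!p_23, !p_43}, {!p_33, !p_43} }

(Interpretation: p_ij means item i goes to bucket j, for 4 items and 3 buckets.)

UNSATISFIABLE

Try p_11 = false.
Try p_12 = true.
(!p_22) alone gives p_22 = false.
(!p_32) alone gives p_32 = false.
(!p_42) alone gives p_42 = false.
Try p_21 = true.
(!p_31) alone gives p_31 = false.
(p_33) alone gives p_33 = true.
(!p_41) alone gives p_41 = false.
(p_43) alone gives p_43 = true.
Now (!p_43) is unsatisfied and unit — conflict.
Undo p_21 and try p_21 = false.
(p_23) alone gives p_23 = true.
(!p_13) alone gives p_13 = false.
(!p_33) alone gives p_33 = false.
(p_31) alone gives p_31 = true.
(!p_41) alone gives p_41 = false.
(p_43) alone gives p_43 = true.
Now (!p_43) is unsatisfied and unit — conflict.
Either choice for p_21 ends in contradiction.
Undo p_12 and try p_12 = false.
(p_13) alone gives p_13 = true.
(!p_23) alone gives p_23 = false.
(!p_33) alone gives p_33 = false.
(!p_43) alone gives p_43 = false.
Try p_21 = true.
(!p_31) alone gives p_31 = false.
(p_32) alone gives p_32 = true.
(!p_41) alone gives p_41 = false.
(p_42) alone gives p_42 = true.
Now (!p_42) is unsatisfied and unit — conflict.
Undo p_21 and try p_21 = false.
(p_22) alone gives p_22 = true.
(!p_32) alone gives p_32 = false.
(p_31) alone gives p_31 = true.
(!p_41) alone gives p_41 = false.
(p_42) alone gives p_42 = true.
Now (!p_42) is unsatisfied and unit — conflict.
Either choice for p_21 ends in contradiction.
Either choice for p_12 ends in contradiction.
Undo p_11 and try p_11 = true.
(!p_21) alone gives p_21 = false.
(!p_31) alone gives p_31 = false.
(!p_41) alone gives p_41 = false.
Try p_22 = true.
(!p_12) alone gives p_12 = false.
(!p_32) alone gives p_32 = false.
(p_33) alone gives p_33 = true.
(!p_42) alone gives p_42 = false.
(p_43) alone gives p_43 = true.
Now (!p_43) is unsatisfied and unit — conflict.
Undo p_22 and try p_22 = false.
(p_23) alone gives p_23 = true.
(!p_13) alone gives p_13 = false.
(!p_33) alone gives p_33 = false.
(p_32) alone gives p_32 = true.
(!p_12) alone gives p_12 = false.
(!p_42) alone gives p_42 = false.
(p_43) alone gives p_43 = true.
Now (!p_43) is unsatisfied and unit — conflict.
Either choice for p_22 ends in contradiction.
Either choice for p_11 ends in contradiction.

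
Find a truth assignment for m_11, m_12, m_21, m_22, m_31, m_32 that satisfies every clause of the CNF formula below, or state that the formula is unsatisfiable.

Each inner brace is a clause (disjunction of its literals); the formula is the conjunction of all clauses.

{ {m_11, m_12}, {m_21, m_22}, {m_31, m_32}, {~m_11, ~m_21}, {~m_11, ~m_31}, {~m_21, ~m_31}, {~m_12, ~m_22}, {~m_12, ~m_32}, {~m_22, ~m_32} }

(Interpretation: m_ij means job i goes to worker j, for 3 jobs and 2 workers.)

UNSATISFIABLE

Branch on m_11: set m_11 = 1.
(~m_21) alone gives m_21 = 0.
(m_22) alone gives m_22 = 1.
(~m_31) alone gives m_31 = 0.
(m_32) alone gives m_32 = 1.
That conflicts with the unit clause (~m_32).
Undo m_11 and try m_11 = 0.
(m_12) alone gives m_12 = 1.
(~m_22) alone gives m_22 = 0.
(m_21) alone gives m_21 = 1.
(~m_31) alone gives m_31 = 0.
(m_32) alone gives m_32 = 1.
That conflicts with the unit clause (~m_32).
Either choice for m_11 ends in contradiction.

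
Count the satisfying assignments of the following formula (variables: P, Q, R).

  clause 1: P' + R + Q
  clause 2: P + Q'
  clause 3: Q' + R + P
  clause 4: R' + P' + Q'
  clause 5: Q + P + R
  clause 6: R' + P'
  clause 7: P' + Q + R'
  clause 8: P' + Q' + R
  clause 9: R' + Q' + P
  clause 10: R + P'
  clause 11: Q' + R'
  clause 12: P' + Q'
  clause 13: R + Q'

There are 2^3 = 8 truth assignments over (P, Q, R).
Check each against the 13 clauses (columns in the order P, Q, R):
  F F F  ✗ fails (Q + P + R)
  F F T  ✓ satisfies all
  F T F  ✗ fails (P + Q')
  F T T  ✗ fails (P + Q')
  T F F  ✗ fails (P' + R + Q)
  T F T  ✗ fails (R' + P')
  T T F  ✗ fails (P' + Q' + R)
  T T T  ✗ fails (R' + P' + Q')
1 of the 8 rows is a model.

1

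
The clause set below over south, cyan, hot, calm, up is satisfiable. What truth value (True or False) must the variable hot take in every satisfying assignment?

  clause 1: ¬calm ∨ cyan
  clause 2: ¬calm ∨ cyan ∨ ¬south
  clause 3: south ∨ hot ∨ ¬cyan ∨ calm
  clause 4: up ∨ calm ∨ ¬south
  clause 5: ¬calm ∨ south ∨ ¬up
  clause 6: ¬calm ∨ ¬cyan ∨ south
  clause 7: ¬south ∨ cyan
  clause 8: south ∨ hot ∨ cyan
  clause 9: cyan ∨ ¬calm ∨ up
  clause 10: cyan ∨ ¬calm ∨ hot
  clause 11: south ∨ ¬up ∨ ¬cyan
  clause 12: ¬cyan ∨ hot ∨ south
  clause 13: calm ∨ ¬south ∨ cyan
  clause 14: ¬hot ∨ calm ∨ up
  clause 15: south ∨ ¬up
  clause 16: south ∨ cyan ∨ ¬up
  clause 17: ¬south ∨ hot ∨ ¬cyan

True

Suppose hot = False.
Suppose calm = False.
Suppose south = True.
Unit clause (up) forces up = True.
Unit clause (cyan) forces cyan = True.
That conflicts with the unit clause (¬cyan).
That branch fails; take south = False instead.
Unit clause (¬cyan) forces cyan = False.
That conflicts with the unit clause (cyan).
Either choice for south ends in contradiction.
That branch fails; take calm = True instead.
Unit clause (cyan) forces cyan = True.
Unit clause (south) forces south = True.
That conflicts with the unit clause (¬south).
Either choice for calm ends in contradiction.
So every satisfying assignment has hot = True.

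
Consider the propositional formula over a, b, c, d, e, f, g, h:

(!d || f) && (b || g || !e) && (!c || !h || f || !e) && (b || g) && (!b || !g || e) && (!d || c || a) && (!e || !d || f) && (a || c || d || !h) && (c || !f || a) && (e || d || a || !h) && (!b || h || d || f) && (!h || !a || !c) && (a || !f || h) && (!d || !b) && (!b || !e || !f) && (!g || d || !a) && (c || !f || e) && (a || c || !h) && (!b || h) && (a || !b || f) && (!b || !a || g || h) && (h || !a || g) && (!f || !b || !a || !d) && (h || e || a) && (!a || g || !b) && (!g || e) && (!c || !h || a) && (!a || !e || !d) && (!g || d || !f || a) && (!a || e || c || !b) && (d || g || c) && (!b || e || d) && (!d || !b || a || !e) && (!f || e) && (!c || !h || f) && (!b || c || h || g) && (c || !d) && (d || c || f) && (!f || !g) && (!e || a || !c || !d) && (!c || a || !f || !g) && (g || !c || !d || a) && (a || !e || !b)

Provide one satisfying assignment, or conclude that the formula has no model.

Suppose d = false.
Suppose b = false.
The clause (g) is unit, so g = true.
The clause (!a) is unit, so a = false.
The clause (e) is unit, so e = true.
The clause (!f) is unit, so f = false.
The clause (c) is unit, so c = true.
The clause (!h) is unit, so h = false.
Every clause now holds.

a=false; b=false; c=true; d=false; e=true; f=false; g=true; h=false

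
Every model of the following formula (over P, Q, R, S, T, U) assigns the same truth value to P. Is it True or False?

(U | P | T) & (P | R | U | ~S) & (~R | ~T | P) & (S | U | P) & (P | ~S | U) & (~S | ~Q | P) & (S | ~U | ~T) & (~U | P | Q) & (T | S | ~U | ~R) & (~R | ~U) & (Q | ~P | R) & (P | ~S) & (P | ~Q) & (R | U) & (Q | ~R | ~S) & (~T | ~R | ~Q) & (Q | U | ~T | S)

Suppose P = 0.
Unit clause (~S) forces S = 0.
Unit clause (U) forces U = 1.
Unit clause (~T) forces T = 0.
Unit clause (Q) forces Q = 1.
Now (~Q) is unsatisfied and unit — conflict.
So every satisfying assignment has P = True.

True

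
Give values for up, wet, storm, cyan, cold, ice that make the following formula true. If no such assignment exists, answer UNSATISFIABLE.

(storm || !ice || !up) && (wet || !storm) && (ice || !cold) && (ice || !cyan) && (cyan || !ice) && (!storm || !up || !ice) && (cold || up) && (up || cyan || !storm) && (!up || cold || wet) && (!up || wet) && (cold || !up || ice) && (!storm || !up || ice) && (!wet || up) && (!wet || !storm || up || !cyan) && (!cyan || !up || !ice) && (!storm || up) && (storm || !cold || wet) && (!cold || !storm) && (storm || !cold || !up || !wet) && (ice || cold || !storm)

Suppose wet = true.
The clause (up) is unit, so up = true.
Suppose storm = true.
The clause (!ice) is unit, so ice = false.
But (ice) is also a unit clause — contradiction.
Backtrack on storm: now try storm = false.
The clause (!ice) is unit, so ice = false.
The clause (!cold) is unit, so cold = false.
But (cold) is also a unit clause — contradiction.
Both values of storm lead to a conflict.
Backtrack on wet: now try wet = false.
The clause (!storm) is unit, so storm = false.
The clause (!up) is unit, so up = false.
The clause (cold) is unit, so cold = true.
But (!cold) is also a unit clause — contradiction.
Both values of wet lead to a conflict.

UNSATISFIABLE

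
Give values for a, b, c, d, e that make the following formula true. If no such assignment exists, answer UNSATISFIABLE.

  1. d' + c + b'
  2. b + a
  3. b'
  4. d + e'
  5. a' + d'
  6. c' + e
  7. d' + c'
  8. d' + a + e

From the singleton clause (b'), b = 0.
From the singleton clause (a), a = 1.
From the singleton clause (d'), d = 0.
From the singleton clause (e'), e = 0.
From the singleton clause (c'), c = 0.
Every clause now holds.

a: 1; b: 0; c: 0; d: 0; e: 0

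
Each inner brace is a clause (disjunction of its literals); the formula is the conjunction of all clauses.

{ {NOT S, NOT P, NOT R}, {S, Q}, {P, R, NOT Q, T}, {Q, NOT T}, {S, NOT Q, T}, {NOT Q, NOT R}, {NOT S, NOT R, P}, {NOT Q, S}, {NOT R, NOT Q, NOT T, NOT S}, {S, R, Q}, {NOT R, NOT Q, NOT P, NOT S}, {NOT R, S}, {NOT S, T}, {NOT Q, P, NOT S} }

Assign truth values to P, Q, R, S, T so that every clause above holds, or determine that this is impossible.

P=true; Q=true; R=false; S=true; T=true

Suppose S = true.
Unit clause (T) forces T = true.
Unit clause (Q) forces Q = true.
Unit clause (NOT R) forces R = false.
Unit clause (P) forces P = true.
Every clause now holds.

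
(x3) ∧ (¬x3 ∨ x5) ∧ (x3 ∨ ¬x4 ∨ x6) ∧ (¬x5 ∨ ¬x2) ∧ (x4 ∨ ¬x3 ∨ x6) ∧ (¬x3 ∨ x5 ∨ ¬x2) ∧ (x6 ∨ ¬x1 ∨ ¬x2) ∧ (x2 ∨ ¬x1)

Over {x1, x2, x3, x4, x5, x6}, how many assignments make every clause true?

3

There are 2^6 = 64 truth assignments over (x1, x2, x3, x4, x5, x6).
Split on x5. With x5 = True, the clauses containing x5 are satisfied and ¬x5 drops from the rest; 3 of the 2^5 = 32 assignments to the other variables satisfy what remains.
With x5 = False, by the same count on the reduced clause set, 0 assignments work.
Total: 3 + 0 = 3.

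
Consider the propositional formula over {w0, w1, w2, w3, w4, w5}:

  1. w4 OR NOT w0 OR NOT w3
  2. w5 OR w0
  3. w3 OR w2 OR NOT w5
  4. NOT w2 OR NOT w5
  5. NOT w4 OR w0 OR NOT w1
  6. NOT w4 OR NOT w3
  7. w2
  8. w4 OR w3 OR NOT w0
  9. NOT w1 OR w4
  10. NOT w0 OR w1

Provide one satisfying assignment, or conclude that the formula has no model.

From the singleton clause (w2), w2 = true.
From the singleton clause (NOT w5), w5 = false.
From the singleton clause (w0), w0 = true.
From the singleton clause (w1), w1 = true.
From the singleton clause (w4), w4 = true.
From the singleton clause (NOT w3), w3 = false.
Every clause now holds.

w0 ↦ true, w1 ↦ true, w2 ↦ true, w3 ↦ false, w4 ↦ true, w5 ↦ false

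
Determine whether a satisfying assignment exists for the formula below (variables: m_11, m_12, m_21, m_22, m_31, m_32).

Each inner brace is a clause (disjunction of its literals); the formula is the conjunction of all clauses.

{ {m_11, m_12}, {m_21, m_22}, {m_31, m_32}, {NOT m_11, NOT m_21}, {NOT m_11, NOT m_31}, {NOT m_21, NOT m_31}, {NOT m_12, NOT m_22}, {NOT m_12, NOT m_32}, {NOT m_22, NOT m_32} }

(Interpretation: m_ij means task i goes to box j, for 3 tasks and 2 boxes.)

No, unsatisfiable

Suppose m_11 = true.
The clause (NOT m_21) is unit, so m_21 = false.
The clause (m_22) is unit, so m_22 = true.
The clause (NOT m_31) is unit, so m_31 = false.
The clause (m_32) is unit, so m_32 = true.
That conflicts with the unit clause (NOT m_32).
Backtrack on m_11: now try m_11 = false.
The clause (m_12) is unit, so m_12 = true.
The clause (NOT m_22) is unit, so m_22 = false.
The clause (m_21) is unit, so m_21 = true.
The clause (NOT m_31) is unit, so m_31 = false.
The clause (m_32) is unit, so m_32 = true.
That conflicts with the unit clause (NOT m_32).
Both values of m_11 lead to a conflict.
No assignment satisfies every clause.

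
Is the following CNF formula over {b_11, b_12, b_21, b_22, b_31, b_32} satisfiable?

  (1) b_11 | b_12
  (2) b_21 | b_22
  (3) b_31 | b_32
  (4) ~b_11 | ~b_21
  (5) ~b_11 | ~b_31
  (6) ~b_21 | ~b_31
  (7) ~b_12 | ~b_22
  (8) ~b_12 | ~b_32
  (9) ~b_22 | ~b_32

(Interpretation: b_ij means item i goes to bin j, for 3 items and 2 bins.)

No, unsatisfiable

Case b_11 = 1:
The clause (~b_21) is unit, so b_21 = 0.
The clause (b_22) is unit, so b_22 = 1.
The clause (~b_31) is unit, so b_31 = 0.
The clause (b_32) is unit, so b_32 = 1.
That conflicts with the unit clause (~b_32).
That branch fails; take b_11 = 0 instead.
The clause (b_12) is unit, so b_12 = 1.
The clause (~b_22) is unit, so b_22 = 0.
The clause (b_21) is unit, so b_21 = 1.
The clause (~b_31) is unit, so b_31 = 0.
The clause (b_32) is unit, so b_32 = 1.
That conflicts with the unit clause (~b_32).
Neither b_11 = 1 nor b_11 = 0 works.
No assignment satisfies every clause.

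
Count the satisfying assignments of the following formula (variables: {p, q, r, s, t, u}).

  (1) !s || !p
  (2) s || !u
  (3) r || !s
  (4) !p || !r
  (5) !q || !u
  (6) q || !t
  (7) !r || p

6

There are 2^6 = 64 truth assignments over (p, q, r, s, t, u).
Split on u. With u = true, the clauses containing u are satisfied and !u drops from the rest; 0 of the 2^5 = 32 assignments to the other variables satisfy what remains.
With u = false, by the same count on the reduced clause set, 6 assignments work.
Total: 0 + 6 = 6.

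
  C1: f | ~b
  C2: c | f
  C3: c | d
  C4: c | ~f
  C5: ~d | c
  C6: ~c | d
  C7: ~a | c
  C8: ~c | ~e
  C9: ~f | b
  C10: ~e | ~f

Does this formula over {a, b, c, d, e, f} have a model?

Case f = 0:
From the singleton clause (~b), b = 0.
From the singleton clause (c), c = 1.
From the singleton clause (d), d = 1.
From the singleton clause (~e), e = 0.
All clauses hold; a can take either value.
A satisfying assignment: a ↦ 0,  b ↦ 0,  c ↦ 1,  d ↦ 1,  e ↦ 0,  f ↦ 0.

Yes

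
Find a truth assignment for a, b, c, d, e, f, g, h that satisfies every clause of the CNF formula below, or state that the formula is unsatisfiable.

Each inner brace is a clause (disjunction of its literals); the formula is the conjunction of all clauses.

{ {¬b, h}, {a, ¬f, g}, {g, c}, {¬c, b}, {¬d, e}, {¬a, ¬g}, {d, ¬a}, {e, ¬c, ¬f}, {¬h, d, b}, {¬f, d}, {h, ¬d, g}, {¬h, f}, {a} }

a ↦ True,  b ↦ True,  c ↦ True,  d ↦ True,  e ↦ True,  f ↦ True,  g ↦ False,  h ↦ True

From the singleton clause (a), a = True.
From the singleton clause (¬g), g = False.
From the singleton clause (c), c = True.
From the singleton clause (b), b = True.
From the singleton clause (h), h = True.
From the singleton clause (d), d = True.
From the singleton clause (e), e = True.
From the singleton clause (f), f = True.
This assignment satisfies each clause.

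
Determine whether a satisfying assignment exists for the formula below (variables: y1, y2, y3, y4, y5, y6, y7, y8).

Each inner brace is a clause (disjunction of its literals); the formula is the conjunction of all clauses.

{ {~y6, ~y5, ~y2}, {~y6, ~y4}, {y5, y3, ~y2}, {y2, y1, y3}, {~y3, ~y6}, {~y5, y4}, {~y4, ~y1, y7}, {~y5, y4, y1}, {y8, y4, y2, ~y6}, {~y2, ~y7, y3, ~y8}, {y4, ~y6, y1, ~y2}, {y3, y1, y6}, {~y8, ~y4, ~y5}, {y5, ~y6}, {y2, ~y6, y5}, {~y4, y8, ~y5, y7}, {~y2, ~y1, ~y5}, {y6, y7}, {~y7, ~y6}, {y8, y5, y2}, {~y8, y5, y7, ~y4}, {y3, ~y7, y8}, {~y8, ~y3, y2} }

Suppose y6 = 0.
(y7) alone gives y7 = 1.
Suppose y5 = 0.
Suppose y3 = 1.
Suppose y8 = 0.
(y2) alone gives y2 = 1.
No clause remains; y1, y4 are free.
A satisfying assignment: y1 ↦ 1, y2 ↦ 1, y3 ↦ 1, y4 ↦ 1, y5 ↦ 0, y6 ↦ 0, y7 ↦ 1, y8 ↦ 0.

Yes, satisfiable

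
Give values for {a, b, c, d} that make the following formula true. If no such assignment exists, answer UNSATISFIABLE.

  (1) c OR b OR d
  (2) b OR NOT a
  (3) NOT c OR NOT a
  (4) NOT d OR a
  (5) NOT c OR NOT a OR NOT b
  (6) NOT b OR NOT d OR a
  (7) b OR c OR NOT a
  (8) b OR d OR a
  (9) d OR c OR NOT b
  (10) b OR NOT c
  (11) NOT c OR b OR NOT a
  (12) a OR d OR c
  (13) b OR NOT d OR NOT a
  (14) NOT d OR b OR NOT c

a: false; b: true; c: true; d: false

Try b = true.
Try c = true.
(NOT a) alone gives a = false.
(NOT d) alone gives d = false.
Every clause now holds.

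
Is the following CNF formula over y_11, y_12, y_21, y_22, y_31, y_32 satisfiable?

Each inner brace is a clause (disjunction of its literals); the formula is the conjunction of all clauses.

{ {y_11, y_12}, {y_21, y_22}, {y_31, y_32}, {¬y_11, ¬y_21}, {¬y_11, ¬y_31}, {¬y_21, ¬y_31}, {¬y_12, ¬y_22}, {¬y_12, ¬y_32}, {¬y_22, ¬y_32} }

Unsatisfiable

Try y_11 = True.
The clause (¬y_21) is unit, so y_21 = False.
The clause (y_22) is unit, so y_22 = True.
The clause (¬y_31) is unit, so y_31 = False.
The clause (y_32) is unit, so y_32 = True.
But (¬y_32) is also a unit clause — contradiction.
That branch fails; take y_11 = False instead.
The clause (y_12) is unit, so y_12 = True.
The clause (¬y_22) is unit, so y_22 = False.
The clause (y_21) is unit, so y_21 = True.
The clause (¬y_31) is unit, so y_31 = False.
The clause (y_32) is unit, so y_32 = True.
But (¬y_32) is also a unit clause — contradiction.
Both values of y_11 lead to a conflict.
No assignment satisfies every clause.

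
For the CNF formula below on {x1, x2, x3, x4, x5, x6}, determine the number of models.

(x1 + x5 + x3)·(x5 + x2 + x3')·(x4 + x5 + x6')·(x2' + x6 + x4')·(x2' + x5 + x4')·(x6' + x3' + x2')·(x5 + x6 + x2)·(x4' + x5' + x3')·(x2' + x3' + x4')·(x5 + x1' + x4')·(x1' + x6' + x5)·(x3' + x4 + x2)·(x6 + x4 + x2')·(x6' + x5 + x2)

There are 2^6 = 64 truth assignments over (x1, x2, x3, x4, x5, x6).
Split on x3. With x3 = 1, the clauses containing x3 are satisfied and x3' drops from the rest; 0 of the 2^5 = 32 assignments to the other variables satisfy what remains.
With x3 = 0, by the same count on the reduced clause set, 12 assignments work.
(One model: x1=F, x2=F, x3=F, x4=F, x5=T, x6=F.)
Total: 0 + 12 = 12.

12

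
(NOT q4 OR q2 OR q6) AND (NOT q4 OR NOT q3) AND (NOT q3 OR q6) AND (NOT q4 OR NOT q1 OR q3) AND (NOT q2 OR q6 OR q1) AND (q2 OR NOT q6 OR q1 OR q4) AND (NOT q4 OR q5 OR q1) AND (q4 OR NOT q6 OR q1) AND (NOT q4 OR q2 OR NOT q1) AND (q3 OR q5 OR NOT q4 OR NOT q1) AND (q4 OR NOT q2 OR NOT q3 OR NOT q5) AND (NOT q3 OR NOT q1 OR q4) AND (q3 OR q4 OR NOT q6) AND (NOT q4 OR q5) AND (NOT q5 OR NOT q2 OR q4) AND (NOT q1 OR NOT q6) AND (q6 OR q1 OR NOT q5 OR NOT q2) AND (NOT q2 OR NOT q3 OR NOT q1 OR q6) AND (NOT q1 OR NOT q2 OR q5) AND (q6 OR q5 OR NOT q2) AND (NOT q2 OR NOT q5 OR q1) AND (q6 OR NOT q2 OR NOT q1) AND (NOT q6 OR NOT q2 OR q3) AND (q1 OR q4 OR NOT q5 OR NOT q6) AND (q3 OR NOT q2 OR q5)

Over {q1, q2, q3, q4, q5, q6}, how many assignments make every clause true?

5

There are 2^6 = 64 truth assignments over (q1, q2, q3, q4, q5, q6).
Split on q2. With q2 = true, the clauses containing q2 are satisfied and NOT q2 drops from the rest; 0 of the 2^5 = 32 assignments to the other variables satisfy what remains.
With q2 = false, by the same count on the reduced clause set, 5 assignments work.
(One model: q1=F, q2=F, q3=F, q4=F, q5=F, q6=F.)
Total: 0 + 5 = 5.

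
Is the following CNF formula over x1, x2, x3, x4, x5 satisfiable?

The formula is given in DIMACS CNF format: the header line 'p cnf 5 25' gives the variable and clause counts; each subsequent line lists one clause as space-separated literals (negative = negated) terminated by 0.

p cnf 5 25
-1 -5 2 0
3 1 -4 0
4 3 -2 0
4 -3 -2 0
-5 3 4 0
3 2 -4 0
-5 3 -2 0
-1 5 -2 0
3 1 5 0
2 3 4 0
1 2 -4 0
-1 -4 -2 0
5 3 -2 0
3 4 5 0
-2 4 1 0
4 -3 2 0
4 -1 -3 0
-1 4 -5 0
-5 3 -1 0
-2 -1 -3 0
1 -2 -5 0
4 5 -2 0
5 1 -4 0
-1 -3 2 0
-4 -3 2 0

Try x1 = False.
Try x3 = True.
Try x4 = True.
The clause (x2) is unit, so x2 = True.
The clause (¬x5) is unit, so x5 = False.
That conflicts with the unit clause (x5).
Undo x4 and try x4 = False.
The clause (¬x2) is unit, so x2 = False.
That conflicts with the unit clause (x2).
Either choice for x4 ends in contradiction.
Undo x3 and try x3 = False.
The clause (¬x4) is unit, so x4 = False.
The clause (¬x2) is unit, so x2 = False.
That conflicts with the unit clause (x2).
Either choice for x3 ends in contradiction.
Undo x1 and try x1 = True.
Try x5 = False.
The clause (¬x2) is unit, so x2 = False.
The clause (¬x3) is unit, so x3 = False.
The clause (¬x4) is unit, so x4 = False.
That conflicts with the unit clause (x4).
Undo x5 and try x5 = True.
The clause (x2) is unit, so x2 = True.
The clause (x3) is unit, so x3 = True.
That conflicts with the unit clause (¬x3).
Either choice for x5 ends in contradiction.
Either choice for x1 ends in contradiction.
No assignment satisfies every clause.

No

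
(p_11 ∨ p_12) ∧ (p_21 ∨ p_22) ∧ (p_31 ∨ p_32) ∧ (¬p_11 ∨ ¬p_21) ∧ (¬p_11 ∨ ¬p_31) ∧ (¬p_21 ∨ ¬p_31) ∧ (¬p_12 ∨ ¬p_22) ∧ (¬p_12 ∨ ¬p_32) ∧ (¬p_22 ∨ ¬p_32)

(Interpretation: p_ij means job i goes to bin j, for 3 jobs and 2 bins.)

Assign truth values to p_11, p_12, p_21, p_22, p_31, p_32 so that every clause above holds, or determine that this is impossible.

UNSATISFIABLE

Try p_11 = True.
(¬p_21) alone gives p_21 = False.
(p_22) alone gives p_22 = True.
(¬p_31) alone gives p_31 = False.
(p_32) alone gives p_32 = True.
Now (¬p_32) is unsatisfied and unit — conflict.
So p_11 must be the other value — set p_11 = False.
(p_12) alone gives p_12 = True.
(¬p_22) alone gives p_22 = False.
(p_21) alone gives p_21 = True.
(¬p_31) alone gives p_31 = False.
(p_32) alone gives p_32 = True.
Now (¬p_32) is unsatisfied and unit — conflict.
Neither p_11 = True nor p_11 = False works.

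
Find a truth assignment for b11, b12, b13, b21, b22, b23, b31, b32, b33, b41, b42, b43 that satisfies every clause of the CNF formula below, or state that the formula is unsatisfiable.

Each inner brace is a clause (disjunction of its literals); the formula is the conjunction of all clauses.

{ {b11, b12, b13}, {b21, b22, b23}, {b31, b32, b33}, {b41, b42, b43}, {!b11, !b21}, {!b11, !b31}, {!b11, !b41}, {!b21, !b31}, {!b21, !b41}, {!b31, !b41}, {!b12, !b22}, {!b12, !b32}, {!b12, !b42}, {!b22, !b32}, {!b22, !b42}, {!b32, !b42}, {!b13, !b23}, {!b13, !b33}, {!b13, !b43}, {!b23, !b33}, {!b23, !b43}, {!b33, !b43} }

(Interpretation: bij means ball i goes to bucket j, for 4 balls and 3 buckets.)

Try b11 = false.
Try b12 = true.
(!b22) alone gives b22 = false.
(!b32) alone gives b32 = false.
(!b42) alone gives b42 = false.
Try b21 = true.
(!b31) alone gives b31 = false.
(b33) alone gives b33 = true.
(!b41) alone gives b41 = false.
(b43) alone gives b43 = true.
But (!b43) is also a unit clause — contradiction.
So b21 must be the other value — set b21 = false.
(b23) alone gives b23 = true.
(!b13) alone gives b13 = false.
(!b33) alone gives b33 = false.
(b31) alone gives b31 = true.
(!b41) alone gives b41 = false.
(b43) alone gives b43 = true.
But (!b43) is also a unit clause — contradiction.
Either choice for b21 ends in contradiction.
So b12 must be the other value — set b12 = false.
(b13) alone gives b13 = true.
(!b23) alone gives b23 = false.
(!b33) alone gives b33 = false.
(!b43) alone gives b43 = false.
Try b21 = true.
(!b31) alone gives b31 = false.
(b32) alone gives b32 = true.
(!b41) alone gives b41 = false.
(b42) alone gives b42 = true.
But (!b42) is also a unit clause — contradiction.
So b21 must be the other value — set b21 = false.
(b22) alone gives b22 = true.
(!b32) alone gives b32 = false.
(b31) alone gives b31 = true.
(!b41) alone gives b41 = false.
(b42) alone gives b42 = true.
But (!b42) is also a unit clause — contradiction.
Either choice for b21 ends in contradiction.
Either choice for b12 ends in contradiction.
So b11 must be the other value — set b11 = true.
(!b21) alone gives b21 = false.
(!b31) alone gives b31 = false.
(!b41) alone gives b41 = false.
Try b22 = true.
(!b12) alone gives b12 = false.
(!b32) alone gives b32 = false.
(b33) alone gives b33 = true.
(!b42) alone gives b42 = false.
(b43) alone gives b43 = true.
But (!b43) is also a unit clause — contradiction.
So b22 must be the other value — set b22 = false.
(b23) alone gives b23 = true.
(!b13) alone gives b13 = false.
(!b33) alone gives b33 = false.
(b32) alone gives b32 = true.
(!b12) alone gives b12 = false.
(!b42) alone gives b42 = false.
(b43) alone gives b43 = true.
But (!b43) is also a unit clause — contradiction.
Either choice for b22 ends in contradiction.
Either choice for b11 ends in contradiction.

UNSATISFIABLE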